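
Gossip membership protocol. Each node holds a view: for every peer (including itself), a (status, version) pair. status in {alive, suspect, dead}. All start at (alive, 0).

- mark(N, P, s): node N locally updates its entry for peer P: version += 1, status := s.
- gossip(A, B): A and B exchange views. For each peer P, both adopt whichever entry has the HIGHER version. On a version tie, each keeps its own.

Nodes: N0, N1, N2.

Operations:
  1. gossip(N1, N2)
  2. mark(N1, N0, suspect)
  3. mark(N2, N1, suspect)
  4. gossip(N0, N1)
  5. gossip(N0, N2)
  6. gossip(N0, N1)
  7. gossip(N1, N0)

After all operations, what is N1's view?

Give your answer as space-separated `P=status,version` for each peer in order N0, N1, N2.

Op 1: gossip N1<->N2 -> N1.N0=(alive,v0) N1.N1=(alive,v0) N1.N2=(alive,v0) | N2.N0=(alive,v0) N2.N1=(alive,v0) N2.N2=(alive,v0)
Op 2: N1 marks N0=suspect -> (suspect,v1)
Op 3: N2 marks N1=suspect -> (suspect,v1)
Op 4: gossip N0<->N1 -> N0.N0=(suspect,v1) N0.N1=(alive,v0) N0.N2=(alive,v0) | N1.N0=(suspect,v1) N1.N1=(alive,v0) N1.N2=(alive,v0)
Op 5: gossip N0<->N2 -> N0.N0=(suspect,v1) N0.N1=(suspect,v1) N0.N2=(alive,v0) | N2.N0=(suspect,v1) N2.N1=(suspect,v1) N2.N2=(alive,v0)
Op 6: gossip N0<->N1 -> N0.N0=(suspect,v1) N0.N1=(suspect,v1) N0.N2=(alive,v0) | N1.N0=(suspect,v1) N1.N1=(suspect,v1) N1.N2=(alive,v0)
Op 7: gossip N1<->N0 -> N1.N0=(suspect,v1) N1.N1=(suspect,v1) N1.N2=(alive,v0) | N0.N0=(suspect,v1) N0.N1=(suspect,v1) N0.N2=(alive,v0)

Answer: N0=suspect,1 N1=suspect,1 N2=alive,0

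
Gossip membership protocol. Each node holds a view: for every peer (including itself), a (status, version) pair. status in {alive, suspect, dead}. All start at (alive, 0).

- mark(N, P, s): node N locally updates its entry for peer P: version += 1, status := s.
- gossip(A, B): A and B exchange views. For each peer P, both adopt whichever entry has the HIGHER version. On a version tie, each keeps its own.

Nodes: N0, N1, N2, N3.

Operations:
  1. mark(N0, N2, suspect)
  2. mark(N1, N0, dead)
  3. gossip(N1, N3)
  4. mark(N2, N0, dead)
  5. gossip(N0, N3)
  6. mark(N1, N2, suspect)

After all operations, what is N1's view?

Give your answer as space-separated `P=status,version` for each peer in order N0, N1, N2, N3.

Answer: N0=dead,1 N1=alive,0 N2=suspect,1 N3=alive,0

Derivation:
Op 1: N0 marks N2=suspect -> (suspect,v1)
Op 2: N1 marks N0=dead -> (dead,v1)
Op 3: gossip N1<->N3 -> N1.N0=(dead,v1) N1.N1=(alive,v0) N1.N2=(alive,v0) N1.N3=(alive,v0) | N3.N0=(dead,v1) N3.N1=(alive,v0) N3.N2=(alive,v0) N3.N3=(alive,v0)
Op 4: N2 marks N0=dead -> (dead,v1)
Op 5: gossip N0<->N3 -> N0.N0=(dead,v1) N0.N1=(alive,v0) N0.N2=(suspect,v1) N0.N3=(alive,v0) | N3.N0=(dead,v1) N3.N1=(alive,v0) N3.N2=(suspect,v1) N3.N3=(alive,v0)
Op 6: N1 marks N2=suspect -> (suspect,v1)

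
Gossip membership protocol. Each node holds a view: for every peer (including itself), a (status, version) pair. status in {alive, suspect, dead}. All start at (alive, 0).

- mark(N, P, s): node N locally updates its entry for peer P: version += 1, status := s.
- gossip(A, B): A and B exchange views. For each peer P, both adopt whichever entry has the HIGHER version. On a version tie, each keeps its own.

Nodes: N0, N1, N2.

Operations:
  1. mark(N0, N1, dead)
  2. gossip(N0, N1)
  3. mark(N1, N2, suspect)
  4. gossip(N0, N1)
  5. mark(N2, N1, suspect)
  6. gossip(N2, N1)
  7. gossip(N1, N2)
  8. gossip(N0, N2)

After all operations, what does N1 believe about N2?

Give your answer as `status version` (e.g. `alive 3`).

Op 1: N0 marks N1=dead -> (dead,v1)
Op 2: gossip N0<->N1 -> N0.N0=(alive,v0) N0.N1=(dead,v1) N0.N2=(alive,v0) | N1.N0=(alive,v0) N1.N1=(dead,v1) N1.N2=(alive,v0)
Op 3: N1 marks N2=suspect -> (suspect,v1)
Op 4: gossip N0<->N1 -> N0.N0=(alive,v0) N0.N1=(dead,v1) N0.N2=(suspect,v1) | N1.N0=(alive,v0) N1.N1=(dead,v1) N1.N2=(suspect,v1)
Op 5: N2 marks N1=suspect -> (suspect,v1)
Op 6: gossip N2<->N1 -> N2.N0=(alive,v0) N2.N1=(suspect,v1) N2.N2=(suspect,v1) | N1.N0=(alive,v0) N1.N1=(dead,v1) N1.N2=(suspect,v1)
Op 7: gossip N1<->N2 -> N1.N0=(alive,v0) N1.N1=(dead,v1) N1.N2=(suspect,v1) | N2.N0=(alive,v0) N2.N1=(suspect,v1) N2.N2=(suspect,v1)
Op 8: gossip N0<->N2 -> N0.N0=(alive,v0) N0.N1=(dead,v1) N0.N2=(suspect,v1) | N2.N0=(alive,v0) N2.N1=(suspect,v1) N2.N2=(suspect,v1)

Answer: suspect 1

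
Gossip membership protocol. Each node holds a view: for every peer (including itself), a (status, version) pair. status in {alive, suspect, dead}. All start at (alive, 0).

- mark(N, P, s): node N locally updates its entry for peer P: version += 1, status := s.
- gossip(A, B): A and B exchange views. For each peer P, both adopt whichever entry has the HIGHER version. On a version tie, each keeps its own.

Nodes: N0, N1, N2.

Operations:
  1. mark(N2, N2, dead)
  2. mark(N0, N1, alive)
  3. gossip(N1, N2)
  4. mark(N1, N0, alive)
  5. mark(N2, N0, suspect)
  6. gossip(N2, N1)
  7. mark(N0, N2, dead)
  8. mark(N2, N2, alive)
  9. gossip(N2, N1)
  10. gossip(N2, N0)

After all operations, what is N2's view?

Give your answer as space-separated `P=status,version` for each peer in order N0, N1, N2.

Op 1: N2 marks N2=dead -> (dead,v1)
Op 2: N0 marks N1=alive -> (alive,v1)
Op 3: gossip N1<->N2 -> N1.N0=(alive,v0) N1.N1=(alive,v0) N1.N2=(dead,v1) | N2.N0=(alive,v0) N2.N1=(alive,v0) N2.N2=(dead,v1)
Op 4: N1 marks N0=alive -> (alive,v1)
Op 5: N2 marks N0=suspect -> (suspect,v1)
Op 6: gossip N2<->N1 -> N2.N0=(suspect,v1) N2.N1=(alive,v0) N2.N2=(dead,v1) | N1.N0=(alive,v1) N1.N1=(alive,v0) N1.N2=(dead,v1)
Op 7: N0 marks N2=dead -> (dead,v1)
Op 8: N2 marks N2=alive -> (alive,v2)
Op 9: gossip N2<->N1 -> N2.N0=(suspect,v1) N2.N1=(alive,v0) N2.N2=(alive,v2) | N1.N0=(alive,v1) N1.N1=(alive,v0) N1.N2=(alive,v2)
Op 10: gossip N2<->N0 -> N2.N0=(suspect,v1) N2.N1=(alive,v1) N2.N2=(alive,v2) | N0.N0=(suspect,v1) N0.N1=(alive,v1) N0.N2=(alive,v2)

Answer: N0=suspect,1 N1=alive,1 N2=alive,2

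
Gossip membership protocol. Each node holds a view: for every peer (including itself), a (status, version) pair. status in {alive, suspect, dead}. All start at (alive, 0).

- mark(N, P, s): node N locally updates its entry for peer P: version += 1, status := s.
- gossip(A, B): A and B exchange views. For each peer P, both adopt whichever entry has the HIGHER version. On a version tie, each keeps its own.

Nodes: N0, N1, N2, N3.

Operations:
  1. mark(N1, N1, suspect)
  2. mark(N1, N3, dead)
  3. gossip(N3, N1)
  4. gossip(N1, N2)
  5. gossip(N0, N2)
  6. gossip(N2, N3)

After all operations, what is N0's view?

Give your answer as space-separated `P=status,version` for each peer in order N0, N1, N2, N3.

Answer: N0=alive,0 N1=suspect,1 N2=alive,0 N3=dead,1

Derivation:
Op 1: N1 marks N1=suspect -> (suspect,v1)
Op 2: N1 marks N3=dead -> (dead,v1)
Op 3: gossip N3<->N1 -> N3.N0=(alive,v0) N3.N1=(suspect,v1) N3.N2=(alive,v0) N3.N3=(dead,v1) | N1.N0=(alive,v0) N1.N1=(suspect,v1) N1.N2=(alive,v0) N1.N3=(dead,v1)
Op 4: gossip N1<->N2 -> N1.N0=(alive,v0) N1.N1=(suspect,v1) N1.N2=(alive,v0) N1.N3=(dead,v1) | N2.N0=(alive,v0) N2.N1=(suspect,v1) N2.N2=(alive,v0) N2.N3=(dead,v1)
Op 5: gossip N0<->N2 -> N0.N0=(alive,v0) N0.N1=(suspect,v1) N0.N2=(alive,v0) N0.N3=(dead,v1) | N2.N0=(alive,v0) N2.N1=(suspect,v1) N2.N2=(alive,v0) N2.N3=(dead,v1)
Op 6: gossip N2<->N3 -> N2.N0=(alive,v0) N2.N1=(suspect,v1) N2.N2=(alive,v0) N2.N3=(dead,v1) | N3.N0=(alive,v0) N3.N1=(suspect,v1) N3.N2=(alive,v0) N3.N3=(dead,v1)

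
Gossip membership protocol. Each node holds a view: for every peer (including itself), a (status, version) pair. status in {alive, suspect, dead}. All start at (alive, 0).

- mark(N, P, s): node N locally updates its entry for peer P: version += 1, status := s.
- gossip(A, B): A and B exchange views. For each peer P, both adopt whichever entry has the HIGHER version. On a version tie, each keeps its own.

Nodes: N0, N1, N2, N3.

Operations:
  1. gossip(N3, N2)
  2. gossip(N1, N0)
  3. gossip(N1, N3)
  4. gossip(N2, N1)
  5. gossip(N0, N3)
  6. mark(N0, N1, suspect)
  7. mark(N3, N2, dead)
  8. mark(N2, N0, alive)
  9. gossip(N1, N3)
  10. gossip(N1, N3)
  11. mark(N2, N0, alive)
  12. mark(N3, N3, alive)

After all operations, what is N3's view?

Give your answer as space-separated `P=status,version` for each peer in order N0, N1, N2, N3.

Op 1: gossip N3<->N2 -> N3.N0=(alive,v0) N3.N1=(alive,v0) N3.N2=(alive,v0) N3.N3=(alive,v0) | N2.N0=(alive,v0) N2.N1=(alive,v0) N2.N2=(alive,v0) N2.N3=(alive,v0)
Op 2: gossip N1<->N0 -> N1.N0=(alive,v0) N1.N1=(alive,v0) N1.N2=(alive,v0) N1.N3=(alive,v0) | N0.N0=(alive,v0) N0.N1=(alive,v0) N0.N2=(alive,v0) N0.N3=(alive,v0)
Op 3: gossip N1<->N3 -> N1.N0=(alive,v0) N1.N1=(alive,v0) N1.N2=(alive,v0) N1.N3=(alive,v0) | N3.N0=(alive,v0) N3.N1=(alive,v0) N3.N2=(alive,v0) N3.N3=(alive,v0)
Op 4: gossip N2<->N1 -> N2.N0=(alive,v0) N2.N1=(alive,v0) N2.N2=(alive,v0) N2.N3=(alive,v0) | N1.N0=(alive,v0) N1.N1=(alive,v0) N1.N2=(alive,v0) N1.N3=(alive,v0)
Op 5: gossip N0<->N3 -> N0.N0=(alive,v0) N0.N1=(alive,v0) N0.N2=(alive,v0) N0.N3=(alive,v0) | N3.N0=(alive,v0) N3.N1=(alive,v0) N3.N2=(alive,v0) N3.N3=(alive,v0)
Op 6: N0 marks N1=suspect -> (suspect,v1)
Op 7: N3 marks N2=dead -> (dead,v1)
Op 8: N2 marks N0=alive -> (alive,v1)
Op 9: gossip N1<->N3 -> N1.N0=(alive,v0) N1.N1=(alive,v0) N1.N2=(dead,v1) N1.N3=(alive,v0) | N3.N0=(alive,v0) N3.N1=(alive,v0) N3.N2=(dead,v1) N3.N3=(alive,v0)
Op 10: gossip N1<->N3 -> N1.N0=(alive,v0) N1.N1=(alive,v0) N1.N2=(dead,v1) N1.N3=(alive,v0) | N3.N0=(alive,v0) N3.N1=(alive,v0) N3.N2=(dead,v1) N3.N3=(alive,v0)
Op 11: N2 marks N0=alive -> (alive,v2)
Op 12: N3 marks N3=alive -> (alive,v1)

Answer: N0=alive,0 N1=alive,0 N2=dead,1 N3=alive,1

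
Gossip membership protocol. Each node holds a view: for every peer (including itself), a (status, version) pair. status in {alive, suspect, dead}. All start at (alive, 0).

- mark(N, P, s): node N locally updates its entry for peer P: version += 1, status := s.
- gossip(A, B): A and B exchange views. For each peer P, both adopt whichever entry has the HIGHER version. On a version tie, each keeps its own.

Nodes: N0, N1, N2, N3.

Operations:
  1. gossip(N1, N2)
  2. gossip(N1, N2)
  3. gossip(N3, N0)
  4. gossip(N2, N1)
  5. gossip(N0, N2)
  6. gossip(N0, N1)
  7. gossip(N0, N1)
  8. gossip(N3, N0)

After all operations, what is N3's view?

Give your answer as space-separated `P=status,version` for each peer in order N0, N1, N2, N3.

Answer: N0=alive,0 N1=alive,0 N2=alive,0 N3=alive,0

Derivation:
Op 1: gossip N1<->N2 -> N1.N0=(alive,v0) N1.N1=(alive,v0) N1.N2=(alive,v0) N1.N3=(alive,v0) | N2.N0=(alive,v0) N2.N1=(alive,v0) N2.N2=(alive,v0) N2.N3=(alive,v0)
Op 2: gossip N1<->N2 -> N1.N0=(alive,v0) N1.N1=(alive,v0) N1.N2=(alive,v0) N1.N3=(alive,v0) | N2.N0=(alive,v0) N2.N1=(alive,v0) N2.N2=(alive,v0) N2.N3=(alive,v0)
Op 3: gossip N3<->N0 -> N3.N0=(alive,v0) N3.N1=(alive,v0) N3.N2=(alive,v0) N3.N3=(alive,v0) | N0.N0=(alive,v0) N0.N1=(alive,v0) N0.N2=(alive,v0) N0.N3=(alive,v0)
Op 4: gossip N2<->N1 -> N2.N0=(alive,v0) N2.N1=(alive,v0) N2.N2=(alive,v0) N2.N3=(alive,v0) | N1.N0=(alive,v0) N1.N1=(alive,v0) N1.N2=(alive,v0) N1.N3=(alive,v0)
Op 5: gossip N0<->N2 -> N0.N0=(alive,v0) N0.N1=(alive,v0) N0.N2=(alive,v0) N0.N3=(alive,v0) | N2.N0=(alive,v0) N2.N1=(alive,v0) N2.N2=(alive,v0) N2.N3=(alive,v0)
Op 6: gossip N0<->N1 -> N0.N0=(alive,v0) N0.N1=(alive,v0) N0.N2=(alive,v0) N0.N3=(alive,v0) | N1.N0=(alive,v0) N1.N1=(alive,v0) N1.N2=(alive,v0) N1.N3=(alive,v0)
Op 7: gossip N0<->N1 -> N0.N0=(alive,v0) N0.N1=(alive,v0) N0.N2=(alive,v0) N0.N3=(alive,v0) | N1.N0=(alive,v0) N1.N1=(alive,v0) N1.N2=(alive,v0) N1.N3=(alive,v0)
Op 8: gossip N3<->N0 -> N3.N0=(alive,v0) N3.N1=(alive,v0) N3.N2=(alive,v0) N3.N3=(alive,v0) | N0.N0=(alive,v0) N0.N1=(alive,v0) N0.N2=(alive,v0) N0.N3=(alive,v0)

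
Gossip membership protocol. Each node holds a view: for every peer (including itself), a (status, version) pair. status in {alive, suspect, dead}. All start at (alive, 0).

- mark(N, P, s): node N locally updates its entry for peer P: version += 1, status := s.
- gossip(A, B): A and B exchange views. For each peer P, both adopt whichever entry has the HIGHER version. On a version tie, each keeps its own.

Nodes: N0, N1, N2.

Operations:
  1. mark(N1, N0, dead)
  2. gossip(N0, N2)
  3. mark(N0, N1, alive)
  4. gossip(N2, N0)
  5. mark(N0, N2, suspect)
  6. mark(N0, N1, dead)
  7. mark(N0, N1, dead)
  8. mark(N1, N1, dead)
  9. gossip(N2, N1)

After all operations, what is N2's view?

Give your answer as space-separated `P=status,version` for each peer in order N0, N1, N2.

Op 1: N1 marks N0=dead -> (dead,v1)
Op 2: gossip N0<->N2 -> N0.N0=(alive,v0) N0.N1=(alive,v0) N0.N2=(alive,v0) | N2.N0=(alive,v0) N2.N1=(alive,v0) N2.N2=(alive,v0)
Op 3: N0 marks N1=alive -> (alive,v1)
Op 4: gossip N2<->N0 -> N2.N0=(alive,v0) N2.N1=(alive,v1) N2.N2=(alive,v0) | N0.N0=(alive,v0) N0.N1=(alive,v1) N0.N2=(alive,v0)
Op 5: N0 marks N2=suspect -> (suspect,v1)
Op 6: N0 marks N1=dead -> (dead,v2)
Op 7: N0 marks N1=dead -> (dead,v3)
Op 8: N1 marks N1=dead -> (dead,v1)
Op 9: gossip N2<->N1 -> N2.N0=(dead,v1) N2.N1=(alive,v1) N2.N2=(alive,v0) | N1.N0=(dead,v1) N1.N1=(dead,v1) N1.N2=(alive,v0)

Answer: N0=dead,1 N1=alive,1 N2=alive,0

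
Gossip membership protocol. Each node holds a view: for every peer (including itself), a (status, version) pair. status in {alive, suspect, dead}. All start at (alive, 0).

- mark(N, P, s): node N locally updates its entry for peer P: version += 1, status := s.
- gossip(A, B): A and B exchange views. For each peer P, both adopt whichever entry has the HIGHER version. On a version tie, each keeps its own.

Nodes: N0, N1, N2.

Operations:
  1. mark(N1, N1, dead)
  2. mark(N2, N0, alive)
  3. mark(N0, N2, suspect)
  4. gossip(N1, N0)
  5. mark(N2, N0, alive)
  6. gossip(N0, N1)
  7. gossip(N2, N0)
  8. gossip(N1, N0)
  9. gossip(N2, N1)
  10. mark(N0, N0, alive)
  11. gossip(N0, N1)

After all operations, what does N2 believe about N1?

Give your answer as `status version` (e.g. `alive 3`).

Op 1: N1 marks N1=dead -> (dead,v1)
Op 2: N2 marks N0=alive -> (alive,v1)
Op 3: N0 marks N2=suspect -> (suspect,v1)
Op 4: gossip N1<->N0 -> N1.N0=(alive,v0) N1.N1=(dead,v1) N1.N2=(suspect,v1) | N0.N0=(alive,v0) N0.N1=(dead,v1) N0.N2=(suspect,v1)
Op 5: N2 marks N0=alive -> (alive,v2)
Op 6: gossip N0<->N1 -> N0.N0=(alive,v0) N0.N1=(dead,v1) N0.N2=(suspect,v1) | N1.N0=(alive,v0) N1.N1=(dead,v1) N1.N2=(suspect,v1)
Op 7: gossip N2<->N0 -> N2.N0=(alive,v2) N2.N1=(dead,v1) N2.N2=(suspect,v1) | N0.N0=(alive,v2) N0.N1=(dead,v1) N0.N2=(suspect,v1)
Op 8: gossip N1<->N0 -> N1.N0=(alive,v2) N1.N1=(dead,v1) N1.N2=(suspect,v1) | N0.N0=(alive,v2) N0.N1=(dead,v1) N0.N2=(suspect,v1)
Op 9: gossip N2<->N1 -> N2.N0=(alive,v2) N2.N1=(dead,v1) N2.N2=(suspect,v1) | N1.N0=(alive,v2) N1.N1=(dead,v1) N1.N2=(suspect,v1)
Op 10: N0 marks N0=alive -> (alive,v3)
Op 11: gossip N0<->N1 -> N0.N0=(alive,v3) N0.N1=(dead,v1) N0.N2=(suspect,v1) | N1.N0=(alive,v3) N1.N1=(dead,v1) N1.N2=(suspect,v1)

Answer: dead 1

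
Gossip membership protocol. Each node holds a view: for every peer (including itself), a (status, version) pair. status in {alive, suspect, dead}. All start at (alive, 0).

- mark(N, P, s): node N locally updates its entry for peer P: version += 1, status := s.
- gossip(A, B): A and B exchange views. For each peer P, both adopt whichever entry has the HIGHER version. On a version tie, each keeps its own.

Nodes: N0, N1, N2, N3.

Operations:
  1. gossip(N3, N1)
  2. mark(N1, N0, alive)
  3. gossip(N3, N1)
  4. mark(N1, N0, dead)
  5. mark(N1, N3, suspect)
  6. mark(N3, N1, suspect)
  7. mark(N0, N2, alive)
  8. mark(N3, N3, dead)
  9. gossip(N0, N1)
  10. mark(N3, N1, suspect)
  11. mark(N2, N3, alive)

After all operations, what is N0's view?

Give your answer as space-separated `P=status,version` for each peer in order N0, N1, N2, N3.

Op 1: gossip N3<->N1 -> N3.N0=(alive,v0) N3.N1=(alive,v0) N3.N2=(alive,v0) N3.N3=(alive,v0) | N1.N0=(alive,v0) N1.N1=(alive,v0) N1.N2=(alive,v0) N1.N3=(alive,v0)
Op 2: N1 marks N0=alive -> (alive,v1)
Op 3: gossip N3<->N1 -> N3.N0=(alive,v1) N3.N1=(alive,v0) N3.N2=(alive,v0) N3.N3=(alive,v0) | N1.N0=(alive,v1) N1.N1=(alive,v0) N1.N2=(alive,v0) N1.N3=(alive,v0)
Op 4: N1 marks N0=dead -> (dead,v2)
Op 5: N1 marks N3=suspect -> (suspect,v1)
Op 6: N3 marks N1=suspect -> (suspect,v1)
Op 7: N0 marks N2=alive -> (alive,v1)
Op 8: N3 marks N3=dead -> (dead,v1)
Op 9: gossip N0<->N1 -> N0.N0=(dead,v2) N0.N1=(alive,v0) N0.N2=(alive,v1) N0.N3=(suspect,v1) | N1.N0=(dead,v2) N1.N1=(alive,v0) N1.N2=(alive,v1) N1.N3=(suspect,v1)
Op 10: N3 marks N1=suspect -> (suspect,v2)
Op 11: N2 marks N3=alive -> (alive,v1)

Answer: N0=dead,2 N1=alive,0 N2=alive,1 N3=suspect,1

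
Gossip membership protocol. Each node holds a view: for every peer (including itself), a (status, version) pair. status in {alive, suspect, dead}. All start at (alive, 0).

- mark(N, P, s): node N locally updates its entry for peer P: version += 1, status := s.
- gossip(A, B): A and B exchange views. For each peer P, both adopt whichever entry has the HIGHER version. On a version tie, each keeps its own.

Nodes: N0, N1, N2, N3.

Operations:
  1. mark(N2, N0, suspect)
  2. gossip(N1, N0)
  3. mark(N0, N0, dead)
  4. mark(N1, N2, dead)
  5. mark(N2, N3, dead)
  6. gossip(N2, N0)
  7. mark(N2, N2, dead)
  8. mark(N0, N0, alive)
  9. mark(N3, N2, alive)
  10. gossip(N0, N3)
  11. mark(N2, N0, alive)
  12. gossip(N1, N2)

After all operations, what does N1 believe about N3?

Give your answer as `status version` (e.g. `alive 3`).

Op 1: N2 marks N0=suspect -> (suspect,v1)
Op 2: gossip N1<->N0 -> N1.N0=(alive,v0) N1.N1=(alive,v0) N1.N2=(alive,v0) N1.N3=(alive,v0) | N0.N0=(alive,v0) N0.N1=(alive,v0) N0.N2=(alive,v0) N0.N3=(alive,v0)
Op 3: N0 marks N0=dead -> (dead,v1)
Op 4: N1 marks N2=dead -> (dead,v1)
Op 5: N2 marks N3=dead -> (dead,v1)
Op 6: gossip N2<->N0 -> N2.N0=(suspect,v1) N2.N1=(alive,v0) N2.N2=(alive,v0) N2.N3=(dead,v1) | N0.N0=(dead,v1) N0.N1=(alive,v0) N0.N2=(alive,v0) N0.N3=(dead,v1)
Op 7: N2 marks N2=dead -> (dead,v1)
Op 8: N0 marks N0=alive -> (alive,v2)
Op 9: N3 marks N2=alive -> (alive,v1)
Op 10: gossip N0<->N3 -> N0.N0=(alive,v2) N0.N1=(alive,v0) N0.N2=(alive,v1) N0.N3=(dead,v1) | N3.N0=(alive,v2) N3.N1=(alive,v0) N3.N2=(alive,v1) N3.N3=(dead,v1)
Op 11: N2 marks N0=alive -> (alive,v2)
Op 12: gossip N1<->N2 -> N1.N0=(alive,v2) N1.N1=(alive,v0) N1.N2=(dead,v1) N1.N3=(dead,v1) | N2.N0=(alive,v2) N2.N1=(alive,v0) N2.N2=(dead,v1) N2.N3=(dead,v1)

Answer: dead 1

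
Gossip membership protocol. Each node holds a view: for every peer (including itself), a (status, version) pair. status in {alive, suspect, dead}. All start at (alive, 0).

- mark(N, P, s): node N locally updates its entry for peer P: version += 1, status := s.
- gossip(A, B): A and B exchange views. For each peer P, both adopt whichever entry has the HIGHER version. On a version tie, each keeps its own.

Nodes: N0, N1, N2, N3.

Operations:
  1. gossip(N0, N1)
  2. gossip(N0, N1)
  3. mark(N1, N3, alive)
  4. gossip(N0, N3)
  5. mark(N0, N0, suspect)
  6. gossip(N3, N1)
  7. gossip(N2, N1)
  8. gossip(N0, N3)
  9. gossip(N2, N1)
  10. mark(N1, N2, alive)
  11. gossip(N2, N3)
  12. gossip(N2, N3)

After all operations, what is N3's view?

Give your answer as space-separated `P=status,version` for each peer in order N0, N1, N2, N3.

Op 1: gossip N0<->N1 -> N0.N0=(alive,v0) N0.N1=(alive,v0) N0.N2=(alive,v0) N0.N3=(alive,v0) | N1.N0=(alive,v0) N1.N1=(alive,v0) N1.N2=(alive,v0) N1.N3=(alive,v0)
Op 2: gossip N0<->N1 -> N0.N0=(alive,v0) N0.N1=(alive,v0) N0.N2=(alive,v0) N0.N3=(alive,v0) | N1.N0=(alive,v0) N1.N1=(alive,v0) N1.N2=(alive,v0) N1.N3=(alive,v0)
Op 3: N1 marks N3=alive -> (alive,v1)
Op 4: gossip N0<->N3 -> N0.N0=(alive,v0) N0.N1=(alive,v0) N0.N2=(alive,v0) N0.N3=(alive,v0) | N3.N0=(alive,v0) N3.N1=(alive,v0) N3.N2=(alive,v0) N3.N3=(alive,v0)
Op 5: N0 marks N0=suspect -> (suspect,v1)
Op 6: gossip N3<->N1 -> N3.N0=(alive,v0) N3.N1=(alive,v0) N3.N2=(alive,v0) N3.N3=(alive,v1) | N1.N0=(alive,v0) N1.N1=(alive,v0) N1.N2=(alive,v0) N1.N3=(alive,v1)
Op 7: gossip N2<->N1 -> N2.N0=(alive,v0) N2.N1=(alive,v0) N2.N2=(alive,v0) N2.N3=(alive,v1) | N1.N0=(alive,v0) N1.N1=(alive,v0) N1.N2=(alive,v0) N1.N3=(alive,v1)
Op 8: gossip N0<->N3 -> N0.N0=(suspect,v1) N0.N1=(alive,v0) N0.N2=(alive,v0) N0.N3=(alive,v1) | N3.N0=(suspect,v1) N3.N1=(alive,v0) N3.N2=(alive,v0) N3.N3=(alive,v1)
Op 9: gossip N2<->N1 -> N2.N0=(alive,v0) N2.N1=(alive,v0) N2.N2=(alive,v0) N2.N3=(alive,v1) | N1.N0=(alive,v0) N1.N1=(alive,v0) N1.N2=(alive,v0) N1.N3=(alive,v1)
Op 10: N1 marks N2=alive -> (alive,v1)
Op 11: gossip N2<->N3 -> N2.N0=(suspect,v1) N2.N1=(alive,v0) N2.N2=(alive,v0) N2.N3=(alive,v1) | N3.N0=(suspect,v1) N3.N1=(alive,v0) N3.N2=(alive,v0) N3.N3=(alive,v1)
Op 12: gossip N2<->N3 -> N2.N0=(suspect,v1) N2.N1=(alive,v0) N2.N2=(alive,v0) N2.N3=(alive,v1) | N3.N0=(suspect,v1) N3.N1=(alive,v0) N3.N2=(alive,v0) N3.N3=(alive,v1)

Answer: N0=suspect,1 N1=alive,0 N2=alive,0 N3=alive,1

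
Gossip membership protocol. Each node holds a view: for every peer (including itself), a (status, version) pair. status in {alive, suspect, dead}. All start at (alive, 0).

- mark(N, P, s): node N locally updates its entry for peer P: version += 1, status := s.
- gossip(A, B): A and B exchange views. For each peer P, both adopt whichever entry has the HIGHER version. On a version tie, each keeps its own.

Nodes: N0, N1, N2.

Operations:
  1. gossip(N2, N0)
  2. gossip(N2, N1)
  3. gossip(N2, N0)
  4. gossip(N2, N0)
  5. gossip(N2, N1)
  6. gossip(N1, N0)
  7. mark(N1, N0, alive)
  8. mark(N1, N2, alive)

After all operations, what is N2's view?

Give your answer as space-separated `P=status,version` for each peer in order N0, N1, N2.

Op 1: gossip N2<->N0 -> N2.N0=(alive,v0) N2.N1=(alive,v0) N2.N2=(alive,v0) | N0.N0=(alive,v0) N0.N1=(alive,v0) N0.N2=(alive,v0)
Op 2: gossip N2<->N1 -> N2.N0=(alive,v0) N2.N1=(alive,v0) N2.N2=(alive,v0) | N1.N0=(alive,v0) N1.N1=(alive,v0) N1.N2=(alive,v0)
Op 3: gossip N2<->N0 -> N2.N0=(alive,v0) N2.N1=(alive,v0) N2.N2=(alive,v0) | N0.N0=(alive,v0) N0.N1=(alive,v0) N0.N2=(alive,v0)
Op 4: gossip N2<->N0 -> N2.N0=(alive,v0) N2.N1=(alive,v0) N2.N2=(alive,v0) | N0.N0=(alive,v0) N0.N1=(alive,v0) N0.N2=(alive,v0)
Op 5: gossip N2<->N1 -> N2.N0=(alive,v0) N2.N1=(alive,v0) N2.N2=(alive,v0) | N1.N0=(alive,v0) N1.N1=(alive,v0) N1.N2=(alive,v0)
Op 6: gossip N1<->N0 -> N1.N0=(alive,v0) N1.N1=(alive,v0) N1.N2=(alive,v0) | N0.N0=(alive,v0) N0.N1=(alive,v0) N0.N2=(alive,v0)
Op 7: N1 marks N0=alive -> (alive,v1)
Op 8: N1 marks N2=alive -> (alive,v1)

Answer: N0=alive,0 N1=alive,0 N2=alive,0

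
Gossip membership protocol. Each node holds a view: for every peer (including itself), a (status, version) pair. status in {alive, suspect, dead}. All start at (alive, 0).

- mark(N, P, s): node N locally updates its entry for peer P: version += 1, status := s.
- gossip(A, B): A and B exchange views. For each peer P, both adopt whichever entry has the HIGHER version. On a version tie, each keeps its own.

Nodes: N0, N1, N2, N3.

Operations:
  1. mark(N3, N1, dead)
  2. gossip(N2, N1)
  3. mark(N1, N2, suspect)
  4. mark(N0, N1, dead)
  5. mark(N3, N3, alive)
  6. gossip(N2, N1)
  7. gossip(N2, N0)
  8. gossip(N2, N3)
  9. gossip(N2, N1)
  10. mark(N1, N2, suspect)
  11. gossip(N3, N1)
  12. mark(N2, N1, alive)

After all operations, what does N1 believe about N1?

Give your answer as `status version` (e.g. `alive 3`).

Answer: dead 1

Derivation:
Op 1: N3 marks N1=dead -> (dead,v1)
Op 2: gossip N2<->N1 -> N2.N0=(alive,v0) N2.N1=(alive,v0) N2.N2=(alive,v0) N2.N3=(alive,v0) | N1.N0=(alive,v0) N1.N1=(alive,v0) N1.N2=(alive,v0) N1.N3=(alive,v0)
Op 3: N1 marks N2=suspect -> (suspect,v1)
Op 4: N0 marks N1=dead -> (dead,v1)
Op 5: N3 marks N3=alive -> (alive,v1)
Op 6: gossip N2<->N1 -> N2.N0=(alive,v0) N2.N1=(alive,v0) N2.N2=(suspect,v1) N2.N3=(alive,v0) | N1.N0=(alive,v0) N1.N1=(alive,v0) N1.N2=(suspect,v1) N1.N3=(alive,v0)
Op 7: gossip N2<->N0 -> N2.N0=(alive,v0) N2.N1=(dead,v1) N2.N2=(suspect,v1) N2.N3=(alive,v0) | N0.N0=(alive,v0) N0.N1=(dead,v1) N0.N2=(suspect,v1) N0.N3=(alive,v0)
Op 8: gossip N2<->N3 -> N2.N0=(alive,v0) N2.N1=(dead,v1) N2.N2=(suspect,v1) N2.N3=(alive,v1) | N3.N0=(alive,v0) N3.N1=(dead,v1) N3.N2=(suspect,v1) N3.N3=(alive,v1)
Op 9: gossip N2<->N1 -> N2.N0=(alive,v0) N2.N1=(dead,v1) N2.N2=(suspect,v1) N2.N3=(alive,v1) | N1.N0=(alive,v0) N1.N1=(dead,v1) N1.N2=(suspect,v1) N1.N3=(alive,v1)
Op 10: N1 marks N2=suspect -> (suspect,v2)
Op 11: gossip N3<->N1 -> N3.N0=(alive,v0) N3.N1=(dead,v1) N3.N2=(suspect,v2) N3.N3=(alive,v1) | N1.N0=(alive,v0) N1.N1=(dead,v1) N1.N2=(suspect,v2) N1.N3=(alive,v1)
Op 12: N2 marks N1=alive -> (alive,v2)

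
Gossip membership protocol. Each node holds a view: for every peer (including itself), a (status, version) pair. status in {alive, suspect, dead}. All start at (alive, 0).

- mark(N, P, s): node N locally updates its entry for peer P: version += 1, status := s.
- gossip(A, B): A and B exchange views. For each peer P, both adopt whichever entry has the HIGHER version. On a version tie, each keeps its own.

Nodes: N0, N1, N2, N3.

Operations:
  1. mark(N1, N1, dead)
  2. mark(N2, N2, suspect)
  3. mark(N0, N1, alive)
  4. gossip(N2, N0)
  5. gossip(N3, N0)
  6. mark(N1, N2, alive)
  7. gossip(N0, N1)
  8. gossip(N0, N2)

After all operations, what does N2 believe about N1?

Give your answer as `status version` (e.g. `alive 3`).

Op 1: N1 marks N1=dead -> (dead,v1)
Op 2: N2 marks N2=suspect -> (suspect,v1)
Op 3: N0 marks N1=alive -> (alive,v1)
Op 4: gossip N2<->N0 -> N2.N0=(alive,v0) N2.N1=(alive,v1) N2.N2=(suspect,v1) N2.N3=(alive,v0) | N0.N0=(alive,v0) N0.N1=(alive,v1) N0.N2=(suspect,v1) N0.N3=(alive,v0)
Op 5: gossip N3<->N0 -> N3.N0=(alive,v0) N3.N1=(alive,v1) N3.N2=(suspect,v1) N3.N3=(alive,v0) | N0.N0=(alive,v0) N0.N1=(alive,v1) N0.N2=(suspect,v1) N0.N3=(alive,v0)
Op 6: N1 marks N2=alive -> (alive,v1)
Op 7: gossip N0<->N1 -> N0.N0=(alive,v0) N0.N1=(alive,v1) N0.N2=(suspect,v1) N0.N3=(alive,v0) | N1.N0=(alive,v0) N1.N1=(dead,v1) N1.N2=(alive,v1) N1.N3=(alive,v0)
Op 8: gossip N0<->N2 -> N0.N0=(alive,v0) N0.N1=(alive,v1) N0.N2=(suspect,v1) N0.N3=(alive,v0) | N2.N0=(alive,v0) N2.N1=(alive,v1) N2.N2=(suspect,v1) N2.N3=(alive,v0)

Answer: alive 1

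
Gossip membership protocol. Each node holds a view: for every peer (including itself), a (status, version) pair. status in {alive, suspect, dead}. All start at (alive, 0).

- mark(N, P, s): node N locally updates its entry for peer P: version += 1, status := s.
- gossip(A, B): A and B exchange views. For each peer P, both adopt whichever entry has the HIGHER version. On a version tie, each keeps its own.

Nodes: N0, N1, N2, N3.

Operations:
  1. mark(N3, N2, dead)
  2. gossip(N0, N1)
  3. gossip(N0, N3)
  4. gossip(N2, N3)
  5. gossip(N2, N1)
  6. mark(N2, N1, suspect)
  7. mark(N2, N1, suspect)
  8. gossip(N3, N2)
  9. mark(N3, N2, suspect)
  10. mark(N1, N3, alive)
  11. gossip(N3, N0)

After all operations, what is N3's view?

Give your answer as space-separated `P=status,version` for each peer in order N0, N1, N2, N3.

Answer: N0=alive,0 N1=suspect,2 N2=suspect,2 N3=alive,0

Derivation:
Op 1: N3 marks N2=dead -> (dead,v1)
Op 2: gossip N0<->N1 -> N0.N0=(alive,v0) N0.N1=(alive,v0) N0.N2=(alive,v0) N0.N3=(alive,v0) | N1.N0=(alive,v0) N1.N1=(alive,v0) N1.N2=(alive,v0) N1.N3=(alive,v0)
Op 3: gossip N0<->N3 -> N0.N0=(alive,v0) N0.N1=(alive,v0) N0.N2=(dead,v1) N0.N3=(alive,v0) | N3.N0=(alive,v0) N3.N1=(alive,v0) N3.N2=(dead,v1) N3.N3=(alive,v0)
Op 4: gossip N2<->N3 -> N2.N0=(alive,v0) N2.N1=(alive,v0) N2.N2=(dead,v1) N2.N3=(alive,v0) | N3.N0=(alive,v0) N3.N1=(alive,v0) N3.N2=(dead,v1) N3.N3=(alive,v0)
Op 5: gossip N2<->N1 -> N2.N0=(alive,v0) N2.N1=(alive,v0) N2.N2=(dead,v1) N2.N3=(alive,v0) | N1.N0=(alive,v0) N1.N1=(alive,v0) N1.N2=(dead,v1) N1.N3=(alive,v0)
Op 6: N2 marks N1=suspect -> (suspect,v1)
Op 7: N2 marks N1=suspect -> (suspect,v2)
Op 8: gossip N3<->N2 -> N3.N0=(alive,v0) N3.N1=(suspect,v2) N3.N2=(dead,v1) N3.N3=(alive,v0) | N2.N0=(alive,v0) N2.N1=(suspect,v2) N2.N2=(dead,v1) N2.N3=(alive,v0)
Op 9: N3 marks N2=suspect -> (suspect,v2)
Op 10: N1 marks N3=alive -> (alive,v1)
Op 11: gossip N3<->N0 -> N3.N0=(alive,v0) N3.N1=(suspect,v2) N3.N2=(suspect,v2) N3.N3=(alive,v0) | N0.N0=(alive,v0) N0.N1=(suspect,v2) N0.N2=(suspect,v2) N0.N3=(alive,v0)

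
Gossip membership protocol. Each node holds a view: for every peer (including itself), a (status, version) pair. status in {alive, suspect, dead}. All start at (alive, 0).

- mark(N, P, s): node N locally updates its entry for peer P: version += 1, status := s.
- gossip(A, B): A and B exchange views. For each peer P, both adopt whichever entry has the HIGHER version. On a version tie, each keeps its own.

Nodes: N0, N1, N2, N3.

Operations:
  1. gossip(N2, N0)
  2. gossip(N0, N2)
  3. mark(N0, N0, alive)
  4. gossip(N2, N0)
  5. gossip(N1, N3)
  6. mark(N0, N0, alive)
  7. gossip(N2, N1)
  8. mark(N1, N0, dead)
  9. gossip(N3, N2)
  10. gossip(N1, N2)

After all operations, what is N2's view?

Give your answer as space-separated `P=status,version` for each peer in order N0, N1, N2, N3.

Op 1: gossip N2<->N0 -> N2.N0=(alive,v0) N2.N1=(alive,v0) N2.N2=(alive,v0) N2.N3=(alive,v0) | N0.N0=(alive,v0) N0.N1=(alive,v0) N0.N2=(alive,v0) N0.N3=(alive,v0)
Op 2: gossip N0<->N2 -> N0.N0=(alive,v0) N0.N1=(alive,v0) N0.N2=(alive,v0) N0.N3=(alive,v0) | N2.N0=(alive,v0) N2.N1=(alive,v0) N2.N2=(alive,v0) N2.N3=(alive,v0)
Op 3: N0 marks N0=alive -> (alive,v1)
Op 4: gossip N2<->N0 -> N2.N0=(alive,v1) N2.N1=(alive,v0) N2.N2=(alive,v0) N2.N3=(alive,v0) | N0.N0=(alive,v1) N0.N1=(alive,v0) N0.N2=(alive,v0) N0.N3=(alive,v0)
Op 5: gossip N1<->N3 -> N1.N0=(alive,v0) N1.N1=(alive,v0) N1.N2=(alive,v0) N1.N3=(alive,v0) | N3.N0=(alive,v0) N3.N1=(alive,v0) N3.N2=(alive,v0) N3.N3=(alive,v0)
Op 6: N0 marks N0=alive -> (alive,v2)
Op 7: gossip N2<->N1 -> N2.N0=(alive,v1) N2.N1=(alive,v0) N2.N2=(alive,v0) N2.N3=(alive,v0) | N1.N0=(alive,v1) N1.N1=(alive,v0) N1.N2=(alive,v0) N1.N3=(alive,v0)
Op 8: N1 marks N0=dead -> (dead,v2)
Op 9: gossip N3<->N2 -> N3.N0=(alive,v1) N3.N1=(alive,v0) N3.N2=(alive,v0) N3.N3=(alive,v0) | N2.N0=(alive,v1) N2.N1=(alive,v0) N2.N2=(alive,v0) N2.N3=(alive,v0)
Op 10: gossip N1<->N2 -> N1.N0=(dead,v2) N1.N1=(alive,v0) N1.N2=(alive,v0) N1.N3=(alive,v0) | N2.N0=(dead,v2) N2.N1=(alive,v0) N2.N2=(alive,v0) N2.N3=(alive,v0)

Answer: N0=dead,2 N1=alive,0 N2=alive,0 N3=alive,0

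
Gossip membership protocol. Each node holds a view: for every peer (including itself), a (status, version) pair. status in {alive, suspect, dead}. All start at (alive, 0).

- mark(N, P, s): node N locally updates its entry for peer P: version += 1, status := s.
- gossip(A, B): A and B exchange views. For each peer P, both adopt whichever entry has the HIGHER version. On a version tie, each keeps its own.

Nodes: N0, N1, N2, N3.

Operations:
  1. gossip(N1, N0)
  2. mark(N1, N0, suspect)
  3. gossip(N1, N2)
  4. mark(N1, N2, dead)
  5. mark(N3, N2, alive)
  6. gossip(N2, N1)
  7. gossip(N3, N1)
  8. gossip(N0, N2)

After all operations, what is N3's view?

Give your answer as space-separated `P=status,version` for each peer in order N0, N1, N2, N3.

Op 1: gossip N1<->N0 -> N1.N0=(alive,v0) N1.N1=(alive,v0) N1.N2=(alive,v0) N1.N3=(alive,v0) | N0.N0=(alive,v0) N0.N1=(alive,v0) N0.N2=(alive,v0) N0.N3=(alive,v0)
Op 2: N1 marks N0=suspect -> (suspect,v1)
Op 3: gossip N1<->N2 -> N1.N0=(suspect,v1) N1.N1=(alive,v0) N1.N2=(alive,v0) N1.N3=(alive,v0) | N2.N0=(suspect,v1) N2.N1=(alive,v0) N2.N2=(alive,v0) N2.N3=(alive,v0)
Op 4: N1 marks N2=dead -> (dead,v1)
Op 5: N3 marks N2=alive -> (alive,v1)
Op 6: gossip N2<->N1 -> N2.N0=(suspect,v1) N2.N1=(alive,v0) N2.N2=(dead,v1) N2.N3=(alive,v0) | N1.N0=(suspect,v1) N1.N1=(alive,v0) N1.N2=(dead,v1) N1.N3=(alive,v0)
Op 7: gossip N3<->N1 -> N3.N0=(suspect,v1) N3.N1=(alive,v0) N3.N2=(alive,v1) N3.N3=(alive,v0) | N1.N0=(suspect,v1) N1.N1=(alive,v0) N1.N2=(dead,v1) N1.N3=(alive,v0)
Op 8: gossip N0<->N2 -> N0.N0=(suspect,v1) N0.N1=(alive,v0) N0.N2=(dead,v1) N0.N3=(alive,v0) | N2.N0=(suspect,v1) N2.N1=(alive,v0) N2.N2=(dead,v1) N2.N3=(alive,v0)

Answer: N0=suspect,1 N1=alive,0 N2=alive,1 N3=alive,0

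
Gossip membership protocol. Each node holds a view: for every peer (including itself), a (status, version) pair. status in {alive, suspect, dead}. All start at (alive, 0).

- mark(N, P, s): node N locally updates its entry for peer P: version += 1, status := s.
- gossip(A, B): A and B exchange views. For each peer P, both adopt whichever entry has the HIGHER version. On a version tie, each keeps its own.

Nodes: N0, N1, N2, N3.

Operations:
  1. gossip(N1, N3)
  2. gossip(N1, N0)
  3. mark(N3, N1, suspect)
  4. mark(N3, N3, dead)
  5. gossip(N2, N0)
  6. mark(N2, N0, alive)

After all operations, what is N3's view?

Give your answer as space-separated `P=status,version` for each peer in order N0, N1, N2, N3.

Answer: N0=alive,0 N1=suspect,1 N2=alive,0 N3=dead,1

Derivation:
Op 1: gossip N1<->N3 -> N1.N0=(alive,v0) N1.N1=(alive,v0) N1.N2=(alive,v0) N1.N3=(alive,v0) | N3.N0=(alive,v0) N3.N1=(alive,v0) N3.N2=(alive,v0) N3.N3=(alive,v0)
Op 2: gossip N1<->N0 -> N1.N0=(alive,v0) N1.N1=(alive,v0) N1.N2=(alive,v0) N1.N3=(alive,v0) | N0.N0=(alive,v0) N0.N1=(alive,v0) N0.N2=(alive,v0) N0.N3=(alive,v0)
Op 3: N3 marks N1=suspect -> (suspect,v1)
Op 4: N3 marks N3=dead -> (dead,v1)
Op 5: gossip N2<->N0 -> N2.N0=(alive,v0) N2.N1=(alive,v0) N2.N2=(alive,v0) N2.N3=(alive,v0) | N0.N0=(alive,v0) N0.N1=(alive,v0) N0.N2=(alive,v0) N0.N3=(alive,v0)
Op 6: N2 marks N0=alive -> (alive,v1)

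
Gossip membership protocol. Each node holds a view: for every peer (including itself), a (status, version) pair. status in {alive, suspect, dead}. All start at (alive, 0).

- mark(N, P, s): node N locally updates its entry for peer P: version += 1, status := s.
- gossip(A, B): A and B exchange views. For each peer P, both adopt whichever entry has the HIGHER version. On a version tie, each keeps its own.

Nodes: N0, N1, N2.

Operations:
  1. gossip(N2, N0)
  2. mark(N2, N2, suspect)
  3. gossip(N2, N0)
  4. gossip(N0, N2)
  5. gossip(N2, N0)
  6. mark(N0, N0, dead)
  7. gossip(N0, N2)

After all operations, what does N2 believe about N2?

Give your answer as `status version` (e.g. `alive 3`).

Op 1: gossip N2<->N0 -> N2.N0=(alive,v0) N2.N1=(alive,v0) N2.N2=(alive,v0) | N0.N0=(alive,v0) N0.N1=(alive,v0) N0.N2=(alive,v0)
Op 2: N2 marks N2=suspect -> (suspect,v1)
Op 3: gossip N2<->N0 -> N2.N0=(alive,v0) N2.N1=(alive,v0) N2.N2=(suspect,v1) | N0.N0=(alive,v0) N0.N1=(alive,v0) N0.N2=(suspect,v1)
Op 4: gossip N0<->N2 -> N0.N0=(alive,v0) N0.N1=(alive,v0) N0.N2=(suspect,v1) | N2.N0=(alive,v0) N2.N1=(alive,v0) N2.N2=(suspect,v1)
Op 5: gossip N2<->N0 -> N2.N0=(alive,v0) N2.N1=(alive,v0) N2.N2=(suspect,v1) | N0.N0=(alive,v0) N0.N1=(alive,v0) N0.N2=(suspect,v1)
Op 6: N0 marks N0=dead -> (dead,v1)
Op 7: gossip N0<->N2 -> N0.N0=(dead,v1) N0.N1=(alive,v0) N0.N2=(suspect,v1) | N2.N0=(dead,v1) N2.N1=(alive,v0) N2.N2=(suspect,v1)

Answer: suspect 1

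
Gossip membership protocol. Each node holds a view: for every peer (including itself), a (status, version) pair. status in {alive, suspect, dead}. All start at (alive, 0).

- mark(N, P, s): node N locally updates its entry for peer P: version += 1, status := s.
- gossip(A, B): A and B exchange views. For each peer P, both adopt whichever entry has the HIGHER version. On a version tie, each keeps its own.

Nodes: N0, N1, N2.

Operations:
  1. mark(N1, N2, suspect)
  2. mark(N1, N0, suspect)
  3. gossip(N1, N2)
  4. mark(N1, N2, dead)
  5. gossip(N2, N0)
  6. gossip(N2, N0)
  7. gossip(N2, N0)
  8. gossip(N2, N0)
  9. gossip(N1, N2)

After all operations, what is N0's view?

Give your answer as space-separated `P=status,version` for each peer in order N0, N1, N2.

Op 1: N1 marks N2=suspect -> (suspect,v1)
Op 2: N1 marks N0=suspect -> (suspect,v1)
Op 3: gossip N1<->N2 -> N1.N0=(suspect,v1) N1.N1=(alive,v0) N1.N2=(suspect,v1) | N2.N0=(suspect,v1) N2.N1=(alive,v0) N2.N2=(suspect,v1)
Op 4: N1 marks N2=dead -> (dead,v2)
Op 5: gossip N2<->N0 -> N2.N0=(suspect,v1) N2.N1=(alive,v0) N2.N2=(suspect,v1) | N0.N0=(suspect,v1) N0.N1=(alive,v0) N0.N2=(suspect,v1)
Op 6: gossip N2<->N0 -> N2.N0=(suspect,v1) N2.N1=(alive,v0) N2.N2=(suspect,v1) | N0.N0=(suspect,v1) N0.N1=(alive,v0) N0.N2=(suspect,v1)
Op 7: gossip N2<->N0 -> N2.N0=(suspect,v1) N2.N1=(alive,v0) N2.N2=(suspect,v1) | N0.N0=(suspect,v1) N0.N1=(alive,v0) N0.N2=(suspect,v1)
Op 8: gossip N2<->N0 -> N2.N0=(suspect,v1) N2.N1=(alive,v0) N2.N2=(suspect,v1) | N0.N0=(suspect,v1) N0.N1=(alive,v0) N0.N2=(suspect,v1)
Op 9: gossip N1<->N2 -> N1.N0=(suspect,v1) N1.N1=(alive,v0) N1.N2=(dead,v2) | N2.N0=(suspect,v1) N2.N1=(alive,v0) N2.N2=(dead,v2)

Answer: N0=suspect,1 N1=alive,0 N2=suspect,1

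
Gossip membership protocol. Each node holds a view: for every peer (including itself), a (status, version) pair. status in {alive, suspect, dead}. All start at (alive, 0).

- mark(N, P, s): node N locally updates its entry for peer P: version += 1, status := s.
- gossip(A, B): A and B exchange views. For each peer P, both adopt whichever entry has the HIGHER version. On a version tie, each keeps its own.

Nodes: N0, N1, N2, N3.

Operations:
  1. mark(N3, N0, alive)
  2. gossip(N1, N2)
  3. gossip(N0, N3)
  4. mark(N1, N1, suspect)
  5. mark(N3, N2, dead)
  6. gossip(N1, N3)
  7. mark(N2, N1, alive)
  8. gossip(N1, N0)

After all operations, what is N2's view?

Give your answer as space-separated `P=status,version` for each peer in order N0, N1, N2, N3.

Op 1: N3 marks N0=alive -> (alive,v1)
Op 2: gossip N1<->N2 -> N1.N0=(alive,v0) N1.N1=(alive,v0) N1.N2=(alive,v0) N1.N3=(alive,v0) | N2.N0=(alive,v0) N2.N1=(alive,v0) N2.N2=(alive,v0) N2.N3=(alive,v0)
Op 3: gossip N0<->N3 -> N0.N0=(alive,v1) N0.N1=(alive,v0) N0.N2=(alive,v0) N0.N3=(alive,v0) | N3.N0=(alive,v1) N3.N1=(alive,v0) N3.N2=(alive,v0) N3.N3=(alive,v0)
Op 4: N1 marks N1=suspect -> (suspect,v1)
Op 5: N3 marks N2=dead -> (dead,v1)
Op 6: gossip N1<->N3 -> N1.N0=(alive,v1) N1.N1=(suspect,v1) N1.N2=(dead,v1) N1.N3=(alive,v0) | N3.N0=(alive,v1) N3.N1=(suspect,v1) N3.N2=(dead,v1) N3.N3=(alive,v0)
Op 7: N2 marks N1=alive -> (alive,v1)
Op 8: gossip N1<->N0 -> N1.N0=(alive,v1) N1.N1=(suspect,v1) N1.N2=(dead,v1) N1.N3=(alive,v0) | N0.N0=(alive,v1) N0.N1=(suspect,v1) N0.N2=(dead,v1) N0.N3=(alive,v0)

Answer: N0=alive,0 N1=alive,1 N2=alive,0 N3=alive,0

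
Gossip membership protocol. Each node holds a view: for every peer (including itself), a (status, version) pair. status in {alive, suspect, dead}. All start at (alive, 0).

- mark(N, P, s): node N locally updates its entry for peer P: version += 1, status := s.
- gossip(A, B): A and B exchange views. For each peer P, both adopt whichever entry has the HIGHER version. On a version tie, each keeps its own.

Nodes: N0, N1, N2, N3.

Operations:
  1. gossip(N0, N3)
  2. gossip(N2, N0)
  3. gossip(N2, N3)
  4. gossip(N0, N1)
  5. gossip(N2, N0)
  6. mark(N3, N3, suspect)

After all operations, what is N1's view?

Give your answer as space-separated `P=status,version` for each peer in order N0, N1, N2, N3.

Op 1: gossip N0<->N3 -> N0.N0=(alive,v0) N0.N1=(alive,v0) N0.N2=(alive,v0) N0.N3=(alive,v0) | N3.N0=(alive,v0) N3.N1=(alive,v0) N3.N2=(alive,v0) N3.N3=(alive,v0)
Op 2: gossip N2<->N0 -> N2.N0=(alive,v0) N2.N1=(alive,v0) N2.N2=(alive,v0) N2.N3=(alive,v0) | N0.N0=(alive,v0) N0.N1=(alive,v0) N0.N2=(alive,v0) N0.N3=(alive,v0)
Op 3: gossip N2<->N3 -> N2.N0=(alive,v0) N2.N1=(alive,v0) N2.N2=(alive,v0) N2.N3=(alive,v0) | N3.N0=(alive,v0) N3.N1=(alive,v0) N3.N2=(alive,v0) N3.N3=(alive,v0)
Op 4: gossip N0<->N1 -> N0.N0=(alive,v0) N0.N1=(alive,v0) N0.N2=(alive,v0) N0.N3=(alive,v0) | N1.N0=(alive,v0) N1.N1=(alive,v0) N1.N2=(alive,v0) N1.N3=(alive,v0)
Op 5: gossip N2<->N0 -> N2.N0=(alive,v0) N2.N1=(alive,v0) N2.N2=(alive,v0) N2.N3=(alive,v0) | N0.N0=(alive,v0) N0.N1=(alive,v0) N0.N2=(alive,v0) N0.N3=(alive,v0)
Op 6: N3 marks N3=suspect -> (suspect,v1)

Answer: N0=alive,0 N1=alive,0 N2=alive,0 N3=alive,0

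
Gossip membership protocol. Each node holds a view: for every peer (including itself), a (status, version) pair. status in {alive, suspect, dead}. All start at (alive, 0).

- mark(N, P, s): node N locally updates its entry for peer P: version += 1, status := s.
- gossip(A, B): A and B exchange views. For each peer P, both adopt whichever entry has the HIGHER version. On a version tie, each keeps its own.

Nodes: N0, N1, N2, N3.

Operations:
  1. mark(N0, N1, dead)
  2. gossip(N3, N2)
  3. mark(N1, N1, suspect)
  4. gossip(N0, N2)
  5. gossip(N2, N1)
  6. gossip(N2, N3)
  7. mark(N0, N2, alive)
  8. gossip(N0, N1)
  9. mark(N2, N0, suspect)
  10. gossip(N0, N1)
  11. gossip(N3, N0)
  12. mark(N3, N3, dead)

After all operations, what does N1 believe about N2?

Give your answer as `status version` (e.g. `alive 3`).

Answer: alive 1

Derivation:
Op 1: N0 marks N1=dead -> (dead,v1)
Op 2: gossip N3<->N2 -> N3.N0=(alive,v0) N3.N1=(alive,v0) N3.N2=(alive,v0) N3.N3=(alive,v0) | N2.N0=(alive,v0) N2.N1=(alive,v0) N2.N2=(alive,v0) N2.N3=(alive,v0)
Op 3: N1 marks N1=suspect -> (suspect,v1)
Op 4: gossip N0<->N2 -> N0.N0=(alive,v0) N0.N1=(dead,v1) N0.N2=(alive,v0) N0.N3=(alive,v0) | N2.N0=(alive,v0) N2.N1=(dead,v1) N2.N2=(alive,v0) N2.N3=(alive,v0)
Op 5: gossip N2<->N1 -> N2.N0=(alive,v0) N2.N1=(dead,v1) N2.N2=(alive,v0) N2.N3=(alive,v0) | N1.N0=(alive,v0) N1.N1=(suspect,v1) N1.N2=(alive,v0) N1.N3=(alive,v0)
Op 6: gossip N2<->N3 -> N2.N0=(alive,v0) N2.N1=(dead,v1) N2.N2=(alive,v0) N2.N3=(alive,v0) | N3.N0=(alive,v0) N3.N1=(dead,v1) N3.N2=(alive,v0) N3.N3=(alive,v0)
Op 7: N0 marks N2=alive -> (alive,v1)
Op 8: gossip N0<->N1 -> N0.N0=(alive,v0) N0.N1=(dead,v1) N0.N2=(alive,v1) N0.N3=(alive,v0) | N1.N0=(alive,v0) N1.N1=(suspect,v1) N1.N2=(alive,v1) N1.N3=(alive,v0)
Op 9: N2 marks N0=suspect -> (suspect,v1)
Op 10: gossip N0<->N1 -> N0.N0=(alive,v0) N0.N1=(dead,v1) N0.N2=(alive,v1) N0.N3=(alive,v0) | N1.N0=(alive,v0) N1.N1=(suspect,v1) N1.N2=(alive,v1) N1.N3=(alive,v0)
Op 11: gossip N3<->N0 -> N3.N0=(alive,v0) N3.N1=(dead,v1) N3.N2=(alive,v1) N3.N3=(alive,v0) | N0.N0=(alive,v0) N0.N1=(dead,v1) N0.N2=(alive,v1) N0.N3=(alive,v0)
Op 12: N3 marks N3=dead -> (dead,v1)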